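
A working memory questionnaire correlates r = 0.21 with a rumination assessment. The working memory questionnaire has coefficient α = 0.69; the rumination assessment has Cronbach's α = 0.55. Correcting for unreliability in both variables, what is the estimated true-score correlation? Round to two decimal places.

0.34

r_true = r_obs / √(r_xx · r_yy) = 0.21 / √(0.69 × 0.55) = 0.21 / √0.3795 = 0.21 / 0.6160 ≈ 0.34.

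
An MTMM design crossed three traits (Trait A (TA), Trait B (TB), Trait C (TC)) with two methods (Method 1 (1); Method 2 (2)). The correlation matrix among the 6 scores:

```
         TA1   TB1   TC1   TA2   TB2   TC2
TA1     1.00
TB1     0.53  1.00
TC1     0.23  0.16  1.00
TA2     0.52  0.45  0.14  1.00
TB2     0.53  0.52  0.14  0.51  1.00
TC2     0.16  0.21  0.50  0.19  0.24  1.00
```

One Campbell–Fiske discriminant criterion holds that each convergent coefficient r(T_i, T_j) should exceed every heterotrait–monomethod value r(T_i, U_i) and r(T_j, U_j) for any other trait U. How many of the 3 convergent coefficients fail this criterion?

2

Convergent coefficients and their comparison sets:
TA (methods 1·2): 0.52 vs {0.53, 0.51, 0.23, 0.19} → fail.
TB (methods 1·2): 0.52 vs {0.53, 0.51, 0.16, 0.24} → fail.
TC (methods 1·2): 0.50 vs {0.23, 0.19, 0.16, 0.24} → pass.
2 of 3 fail.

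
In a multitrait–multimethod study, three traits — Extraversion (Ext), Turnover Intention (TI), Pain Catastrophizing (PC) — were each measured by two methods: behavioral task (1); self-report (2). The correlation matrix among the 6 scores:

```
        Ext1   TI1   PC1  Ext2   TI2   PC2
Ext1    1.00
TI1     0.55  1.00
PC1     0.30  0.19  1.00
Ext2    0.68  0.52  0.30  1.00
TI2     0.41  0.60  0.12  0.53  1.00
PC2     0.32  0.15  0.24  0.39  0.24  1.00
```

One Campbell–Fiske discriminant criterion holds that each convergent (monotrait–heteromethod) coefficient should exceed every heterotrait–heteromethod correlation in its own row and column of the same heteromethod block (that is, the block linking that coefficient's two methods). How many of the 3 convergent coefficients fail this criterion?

1

Each convergent coefficient versus the relevant comparison correlations:
Ext (methods 1·2): 0.68 vs {0.41, 0.52, 0.32, 0.30} → pass.
TI (methods 1·2): 0.60 vs {0.52, 0.41, 0.15, 0.12} → pass.
PC (methods 1·2): 0.24 vs {0.30, 0.32, 0.12, 0.15} → fail.
1 of 3 fail.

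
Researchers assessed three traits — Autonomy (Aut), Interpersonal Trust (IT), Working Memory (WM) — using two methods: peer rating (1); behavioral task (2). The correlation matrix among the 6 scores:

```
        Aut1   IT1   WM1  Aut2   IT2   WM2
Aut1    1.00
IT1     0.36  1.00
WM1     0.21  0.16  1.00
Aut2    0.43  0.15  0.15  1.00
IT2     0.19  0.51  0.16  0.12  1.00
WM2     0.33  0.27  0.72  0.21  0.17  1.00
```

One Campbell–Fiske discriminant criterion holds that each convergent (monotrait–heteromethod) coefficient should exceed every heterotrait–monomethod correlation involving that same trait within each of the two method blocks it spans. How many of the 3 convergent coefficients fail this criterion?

0

Checking each validity diagonal entry against its comparison values:
Aut (methods 1·2): 0.43 vs {0.36, 0.12, 0.21, 0.21} → pass.
IT (methods 1·2): 0.51 vs {0.36, 0.12, 0.16, 0.17} → pass.
WM (methods 1·2): 0.72 vs {0.21, 0.21, 0.16, 0.17} → pass.
0 of 3 fail.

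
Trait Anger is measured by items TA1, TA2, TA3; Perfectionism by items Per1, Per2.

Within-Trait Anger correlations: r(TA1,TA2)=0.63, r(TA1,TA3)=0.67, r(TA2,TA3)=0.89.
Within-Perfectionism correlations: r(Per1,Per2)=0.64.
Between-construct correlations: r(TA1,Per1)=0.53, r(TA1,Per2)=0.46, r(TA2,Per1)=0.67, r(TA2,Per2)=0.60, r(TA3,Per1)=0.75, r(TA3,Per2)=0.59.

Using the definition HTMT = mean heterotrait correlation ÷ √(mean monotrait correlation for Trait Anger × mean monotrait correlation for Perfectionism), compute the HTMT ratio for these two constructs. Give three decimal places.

Mean heterotrait r = 3.60/6 = 0.6000.
Mean within-TA = 2.19/3 = 0.7300; mean within-Per = 0.64/1 = 0.6400.
Geometric mean = √(0.7300 × 0.6400) = 0.6835.
HTMT = 0.6000 / 0.6835 = 0.878.

0.878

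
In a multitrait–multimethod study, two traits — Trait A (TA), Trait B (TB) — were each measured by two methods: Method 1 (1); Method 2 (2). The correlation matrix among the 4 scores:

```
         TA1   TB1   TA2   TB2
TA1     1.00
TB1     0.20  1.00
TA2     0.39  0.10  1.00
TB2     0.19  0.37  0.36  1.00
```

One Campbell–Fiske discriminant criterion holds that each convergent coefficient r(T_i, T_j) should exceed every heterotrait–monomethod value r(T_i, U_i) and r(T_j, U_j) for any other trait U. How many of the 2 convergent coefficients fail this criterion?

Checking each validity diagonal entry against its comparison values:
TA (methods 1·2): 0.39 vs {0.20, 0.36} → pass.
TB (methods 1·2): 0.37 vs {0.20, 0.36} → pass.
0 of 2 fail.

0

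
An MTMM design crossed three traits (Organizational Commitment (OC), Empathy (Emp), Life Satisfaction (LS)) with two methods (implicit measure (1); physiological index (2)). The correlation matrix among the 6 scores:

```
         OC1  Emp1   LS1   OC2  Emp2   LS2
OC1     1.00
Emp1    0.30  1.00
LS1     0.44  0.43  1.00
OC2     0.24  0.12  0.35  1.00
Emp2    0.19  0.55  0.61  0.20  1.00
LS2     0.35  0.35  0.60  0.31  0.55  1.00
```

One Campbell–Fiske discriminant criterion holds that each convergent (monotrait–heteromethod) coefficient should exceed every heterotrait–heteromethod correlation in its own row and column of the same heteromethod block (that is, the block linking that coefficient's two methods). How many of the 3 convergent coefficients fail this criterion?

3

Checking each validity diagonal entry against its comparison values:
OC (methods 1·2): 0.24 vs {0.19, 0.12, 0.35, 0.35} → fail.
Emp (methods 1·2): 0.55 vs {0.12, 0.19, 0.35, 0.61} → fail.
LS (methods 1·2): 0.60 vs {0.35, 0.35, 0.61, 0.35} → fail.
3 of 3 fail.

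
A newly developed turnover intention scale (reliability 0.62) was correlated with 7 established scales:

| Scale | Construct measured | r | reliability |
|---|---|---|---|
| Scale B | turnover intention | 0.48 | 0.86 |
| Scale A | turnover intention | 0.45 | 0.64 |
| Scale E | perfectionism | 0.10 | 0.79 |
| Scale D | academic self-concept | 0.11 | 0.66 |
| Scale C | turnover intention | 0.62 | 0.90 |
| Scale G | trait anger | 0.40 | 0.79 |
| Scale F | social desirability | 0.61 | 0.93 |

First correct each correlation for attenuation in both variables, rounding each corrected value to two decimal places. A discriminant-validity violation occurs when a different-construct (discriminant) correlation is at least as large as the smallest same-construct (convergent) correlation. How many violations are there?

1

Disattenuated r (r / √(r_scale · r_new)):
  Scale B (conv): 0.48 / √(0.86·0.62) = 0.66
  Scale A (conv): 0.45 / √(0.64·0.62) = 0.71
  Scale E (disc): 0.10 / √(0.79·0.62) = 0.14
  Scale D (disc): 0.11 / √(0.66·0.62) = 0.17
  Scale C (conv): 0.62 / √(0.90·0.62) = 0.83
  Scale G (disc): 0.40 / √(0.79·0.62) = 0.57
  Scale F (disc): 0.61 / √(0.93·0.62) = 0.80
Smallest convergent = 0.66. Discriminant values: 0.14, 0.17, 0.57, 0.80; count ≥ 0.66 → 1.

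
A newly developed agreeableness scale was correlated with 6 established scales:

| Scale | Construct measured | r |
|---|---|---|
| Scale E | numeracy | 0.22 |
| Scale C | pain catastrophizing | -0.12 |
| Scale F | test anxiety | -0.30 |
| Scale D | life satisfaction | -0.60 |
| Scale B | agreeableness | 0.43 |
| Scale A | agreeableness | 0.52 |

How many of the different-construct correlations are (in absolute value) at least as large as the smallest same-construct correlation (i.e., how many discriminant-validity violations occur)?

1

Convergent (same construct = agreeableness): Scale B, Scale A.
Smallest convergent = 0.43. Discriminant |r|: 0.22, 0.12, 0.30, 0.60; count ≥ 0.43 → 1.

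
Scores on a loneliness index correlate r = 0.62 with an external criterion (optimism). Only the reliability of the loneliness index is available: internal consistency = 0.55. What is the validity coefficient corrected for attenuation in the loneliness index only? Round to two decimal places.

Single correction: r_c = r_obs / √r_xx = 0.62 / √0.55 = 0.62 / 0.7416 ≈ 0.84.

0.84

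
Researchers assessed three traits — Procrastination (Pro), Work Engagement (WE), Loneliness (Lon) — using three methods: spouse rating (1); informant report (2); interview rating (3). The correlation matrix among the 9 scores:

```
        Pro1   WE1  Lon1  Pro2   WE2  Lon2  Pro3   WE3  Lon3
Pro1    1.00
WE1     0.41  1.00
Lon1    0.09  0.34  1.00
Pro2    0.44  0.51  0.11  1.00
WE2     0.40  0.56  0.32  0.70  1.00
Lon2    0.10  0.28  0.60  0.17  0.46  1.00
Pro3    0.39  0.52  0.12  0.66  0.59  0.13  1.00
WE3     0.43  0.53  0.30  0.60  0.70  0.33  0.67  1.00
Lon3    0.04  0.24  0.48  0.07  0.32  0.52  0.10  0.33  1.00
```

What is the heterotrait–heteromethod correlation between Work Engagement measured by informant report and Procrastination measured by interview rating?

0.59

Different traits and methods: r(WE2, Pro3) = 0.59.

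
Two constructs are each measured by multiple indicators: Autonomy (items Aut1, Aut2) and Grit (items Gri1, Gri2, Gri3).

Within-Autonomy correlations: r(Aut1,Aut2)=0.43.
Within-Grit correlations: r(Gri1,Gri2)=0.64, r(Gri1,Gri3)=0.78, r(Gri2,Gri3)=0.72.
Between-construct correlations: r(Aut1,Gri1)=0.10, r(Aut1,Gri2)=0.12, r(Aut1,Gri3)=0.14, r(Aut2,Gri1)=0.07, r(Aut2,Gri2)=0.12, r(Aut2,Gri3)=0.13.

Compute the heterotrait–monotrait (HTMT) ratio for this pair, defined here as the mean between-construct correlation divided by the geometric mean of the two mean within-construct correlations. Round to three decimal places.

0.205

Between-construct mean = 0.68/6 = 0.1133.
Mean within-Aut = 0.43/1 = 0.4300; mean within-Gri = 2.14/3 = 0.7133.
Geometric mean = √(0.4300 × 0.7133) = 0.5538.
HTMT = 0.1133 / 0.5538 = 0.205.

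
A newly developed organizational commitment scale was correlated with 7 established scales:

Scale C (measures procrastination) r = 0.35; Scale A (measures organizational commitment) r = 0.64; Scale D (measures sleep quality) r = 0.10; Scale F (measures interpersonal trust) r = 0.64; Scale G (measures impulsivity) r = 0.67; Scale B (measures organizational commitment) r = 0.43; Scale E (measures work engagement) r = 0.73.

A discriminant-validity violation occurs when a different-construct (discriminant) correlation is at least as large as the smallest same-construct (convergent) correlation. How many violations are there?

3

Convergent (same construct = organizational commitment): Scale A, Scale B.
Smallest convergent = 0.43. Discriminant values: 0.35, 0.10, 0.64, 0.67, 0.73; count ≥ 0.43 → 3.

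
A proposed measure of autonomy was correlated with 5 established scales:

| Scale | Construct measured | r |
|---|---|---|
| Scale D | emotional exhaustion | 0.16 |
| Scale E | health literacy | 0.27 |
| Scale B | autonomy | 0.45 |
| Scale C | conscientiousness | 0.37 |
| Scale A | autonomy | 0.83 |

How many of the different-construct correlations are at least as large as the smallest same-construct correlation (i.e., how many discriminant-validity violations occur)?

0

Convergent (same construct = autonomy): Scale B, Scale A.
Smallest convergent = 0.45. Discriminant values: 0.16, 0.27, 0.37; count ≥ 0.45 → 0.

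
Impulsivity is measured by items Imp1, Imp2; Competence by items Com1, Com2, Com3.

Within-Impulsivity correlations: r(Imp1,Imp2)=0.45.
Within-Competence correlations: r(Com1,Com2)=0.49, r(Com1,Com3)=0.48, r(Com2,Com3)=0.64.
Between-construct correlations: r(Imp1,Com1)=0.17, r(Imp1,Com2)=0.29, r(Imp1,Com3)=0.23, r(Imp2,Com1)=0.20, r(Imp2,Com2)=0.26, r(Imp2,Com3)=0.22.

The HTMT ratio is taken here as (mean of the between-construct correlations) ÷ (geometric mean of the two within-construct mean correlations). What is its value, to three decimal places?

0.465

Between-construct mean = 1.37/6 = 0.2283.
Mean within-Imp = 0.45/1 = 0.4500; mean within-Com = 1.61/3 = 0.5367.
Geometric mean = √(0.4500 × 0.5367) = 0.4914.
HTMT = 0.2283 / 0.4914 = 0.465.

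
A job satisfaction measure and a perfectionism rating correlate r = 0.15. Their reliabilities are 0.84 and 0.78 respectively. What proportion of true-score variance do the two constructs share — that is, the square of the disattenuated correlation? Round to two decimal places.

Disattenuated r = 0.15 / √(0.84 × 0.78) = 0.15 / 0.8094 = 0.1853.
Shared true-score variance = 0.1853² = 0.0343 ≈ 0.03.

0.03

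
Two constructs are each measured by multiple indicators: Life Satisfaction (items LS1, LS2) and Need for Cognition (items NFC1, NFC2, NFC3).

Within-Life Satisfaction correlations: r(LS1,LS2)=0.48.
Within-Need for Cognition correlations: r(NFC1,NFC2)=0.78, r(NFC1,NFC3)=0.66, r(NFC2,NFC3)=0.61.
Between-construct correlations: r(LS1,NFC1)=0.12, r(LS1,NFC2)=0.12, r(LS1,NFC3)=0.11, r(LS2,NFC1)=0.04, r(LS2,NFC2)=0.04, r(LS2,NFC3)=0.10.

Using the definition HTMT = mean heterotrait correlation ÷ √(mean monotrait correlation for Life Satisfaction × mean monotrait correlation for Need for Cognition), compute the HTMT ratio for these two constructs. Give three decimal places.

Mean between = 0.53/6 = 0.0883.
Mean within-LS = 0.48/1 = 0.4800; mean within-NFC = 2.05/3 = 0.6833.
Geometric mean = √(0.4800 × 0.6833) = 0.5727.
HTMT = 0.0883 / 0.5727 = 0.154.

0.154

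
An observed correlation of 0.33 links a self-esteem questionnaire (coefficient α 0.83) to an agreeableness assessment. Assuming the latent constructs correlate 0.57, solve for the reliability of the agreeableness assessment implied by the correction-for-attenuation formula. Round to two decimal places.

r_true = r_obs / √(r_xx · r_yy) ⇒ 0.57 = 0.33 / √(0.83 · r_yy).
√(0.83 · r_yy) = 0.33 / 0.57 = 0.5789; 0.83 · r_yy = 0.3351; r_yy = 0.3351 / 0.83 ≈ 0.40.

0.40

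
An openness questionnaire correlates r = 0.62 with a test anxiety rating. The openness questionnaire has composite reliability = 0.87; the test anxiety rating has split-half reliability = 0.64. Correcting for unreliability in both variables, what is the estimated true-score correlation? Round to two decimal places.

r_true = r_obs / √(r_xx · r_yy) = 0.62 / √(0.87 × 0.64) = 0.62 / √0.5568 = 0.62 / 0.7462 ≈ 0.83.

0.83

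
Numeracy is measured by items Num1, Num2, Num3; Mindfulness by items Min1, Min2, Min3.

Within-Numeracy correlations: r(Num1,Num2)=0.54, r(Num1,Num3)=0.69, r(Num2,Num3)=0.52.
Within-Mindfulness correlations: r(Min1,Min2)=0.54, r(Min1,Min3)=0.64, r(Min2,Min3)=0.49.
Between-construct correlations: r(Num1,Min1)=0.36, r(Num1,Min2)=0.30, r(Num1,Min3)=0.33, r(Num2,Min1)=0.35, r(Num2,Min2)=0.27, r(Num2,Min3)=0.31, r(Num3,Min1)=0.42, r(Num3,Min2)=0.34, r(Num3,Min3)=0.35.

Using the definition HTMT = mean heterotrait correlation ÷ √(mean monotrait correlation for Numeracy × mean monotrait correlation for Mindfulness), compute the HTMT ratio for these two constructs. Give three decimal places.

0.591

Between-construct mean = 3.03/9 = 0.3367.
Mean within-Num = 1.75/3 = 0.5833; mean within-Min = 1.67/3 = 0.5567.
Geometric mean = √(0.5833 × 0.5567) = 0.5698.
HTMT = 0.3367 / 0.5698 = 0.591.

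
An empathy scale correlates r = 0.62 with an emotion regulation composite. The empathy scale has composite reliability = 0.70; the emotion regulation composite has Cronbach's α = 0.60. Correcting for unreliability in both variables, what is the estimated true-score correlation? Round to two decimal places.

0.96

r_true = r_obs / √(r_xx · r_yy) = 0.62 / √(0.70 × 0.60) = 0.62 / √0.4200 = 0.62 / 0.6481 ≈ 0.96.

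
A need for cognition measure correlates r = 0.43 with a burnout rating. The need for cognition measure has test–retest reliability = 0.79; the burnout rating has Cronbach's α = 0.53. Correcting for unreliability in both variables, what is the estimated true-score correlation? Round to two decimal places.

0.66

r_true = r_obs / √(r_xx · r_yy) = 0.43 / √(0.79 × 0.53) = 0.43 / √0.4187 = 0.43 / 0.6471 ≈ 0.66.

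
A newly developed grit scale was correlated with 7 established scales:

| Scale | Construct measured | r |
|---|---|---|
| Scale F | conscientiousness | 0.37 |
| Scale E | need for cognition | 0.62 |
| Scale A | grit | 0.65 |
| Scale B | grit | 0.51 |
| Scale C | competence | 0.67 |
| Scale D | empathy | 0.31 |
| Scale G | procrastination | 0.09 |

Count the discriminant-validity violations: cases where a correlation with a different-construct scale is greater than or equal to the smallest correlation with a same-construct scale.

2

Convergent (same construct = grit): Scale A, Scale B.
Smallest convergent = 0.51. Discriminant values: 0.37, 0.62, 0.67, 0.31, 0.09; count ≥ 0.51 → 2.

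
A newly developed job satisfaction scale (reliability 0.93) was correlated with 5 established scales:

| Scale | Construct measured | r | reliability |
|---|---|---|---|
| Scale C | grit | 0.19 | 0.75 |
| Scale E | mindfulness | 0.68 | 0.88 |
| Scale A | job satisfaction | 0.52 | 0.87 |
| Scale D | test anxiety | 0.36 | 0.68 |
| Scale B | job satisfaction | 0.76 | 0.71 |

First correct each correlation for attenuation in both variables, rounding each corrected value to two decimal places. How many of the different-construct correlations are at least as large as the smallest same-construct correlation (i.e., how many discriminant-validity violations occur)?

Disattenuated r (r / √(r_scale · r_new)):
  Scale C (disc): 0.19 / √(0.75·0.93) = 0.23
  Scale E (disc): 0.68 / √(0.88·0.93) = 0.75
  Scale A (conv): 0.52 / √(0.87·0.93) = 0.58
  Scale D (disc): 0.36 / √(0.68·0.93) = 0.45
  Scale B (conv): 0.76 / √(0.71·0.93) = 0.94
Smallest convergent = 0.58. Discriminant values: 0.23, 0.75, 0.45; count ≥ 0.58 → 1.

1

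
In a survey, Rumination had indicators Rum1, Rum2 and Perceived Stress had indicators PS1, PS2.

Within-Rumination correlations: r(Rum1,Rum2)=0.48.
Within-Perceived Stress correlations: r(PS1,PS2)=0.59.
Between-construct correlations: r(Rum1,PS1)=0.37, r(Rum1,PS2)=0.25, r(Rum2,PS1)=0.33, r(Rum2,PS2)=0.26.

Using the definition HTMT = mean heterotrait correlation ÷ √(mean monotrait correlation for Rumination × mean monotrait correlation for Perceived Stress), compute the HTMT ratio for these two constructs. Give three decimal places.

0.568

Mean between = 1.21/4 = 0.3025.
Mean within-Rum = 0.48/1 = 0.4800; mean within-PS = 0.59/1 = 0.5900.
Geometric mean = √(0.4800 × 0.5900) = 0.5322.
HTMT = 0.3025 / 0.5322 = 0.568.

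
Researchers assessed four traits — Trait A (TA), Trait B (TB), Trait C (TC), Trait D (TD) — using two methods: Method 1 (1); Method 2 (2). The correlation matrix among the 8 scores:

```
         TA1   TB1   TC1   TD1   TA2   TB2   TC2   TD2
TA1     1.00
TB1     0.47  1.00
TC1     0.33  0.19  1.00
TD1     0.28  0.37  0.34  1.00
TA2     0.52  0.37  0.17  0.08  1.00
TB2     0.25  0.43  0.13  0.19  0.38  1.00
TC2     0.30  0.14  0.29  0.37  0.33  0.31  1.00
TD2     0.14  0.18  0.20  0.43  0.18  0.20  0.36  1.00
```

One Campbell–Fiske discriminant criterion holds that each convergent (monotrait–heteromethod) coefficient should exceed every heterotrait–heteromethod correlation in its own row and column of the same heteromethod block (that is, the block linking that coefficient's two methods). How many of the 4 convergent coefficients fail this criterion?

Checking each validity diagonal entry against its comparison values:
TA (methods 1·2): 0.52 vs {0.25, 0.37, 0.30, 0.17, 0.14, 0.08} → pass.
TB (methods 1·2): 0.43 vs {0.37, 0.25, 0.14, 0.13, 0.18, 0.19} → pass.
TC (methods 1·2): 0.29 vs {0.17, 0.30, 0.13, 0.14, 0.20, 0.37} → fail.
TD (methods 1·2): 0.43 vs {0.08, 0.14, 0.19, 0.18, 0.37, 0.20} → pass.
1 of 4 fail.

1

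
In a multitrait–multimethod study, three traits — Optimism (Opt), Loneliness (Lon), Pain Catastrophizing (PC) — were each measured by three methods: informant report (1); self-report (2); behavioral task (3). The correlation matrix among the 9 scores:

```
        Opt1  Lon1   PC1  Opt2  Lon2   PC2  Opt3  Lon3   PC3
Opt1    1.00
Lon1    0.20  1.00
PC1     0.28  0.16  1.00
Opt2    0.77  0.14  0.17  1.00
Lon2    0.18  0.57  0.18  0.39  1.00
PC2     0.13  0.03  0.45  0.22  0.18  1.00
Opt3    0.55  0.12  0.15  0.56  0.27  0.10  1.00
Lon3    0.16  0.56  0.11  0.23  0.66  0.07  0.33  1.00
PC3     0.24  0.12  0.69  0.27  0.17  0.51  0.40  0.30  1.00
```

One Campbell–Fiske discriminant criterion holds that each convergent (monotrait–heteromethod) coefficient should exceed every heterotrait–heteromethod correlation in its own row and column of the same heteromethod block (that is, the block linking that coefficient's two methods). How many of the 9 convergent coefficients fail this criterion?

0

Checking each validity diagonal entry against its comparison values:
Opt (methods 1·2): 0.77 vs {0.18, 0.14, 0.13, 0.17} → pass.
Opt (methods 1·3): 0.55 vs {0.16, 0.12, 0.24, 0.15} → pass.
Opt (methods 2·3): 0.56 vs {0.23, 0.27, 0.27, 0.10} → pass.
Lon (methods 1·2): 0.57 vs {0.14, 0.18, 0.03, 0.18} → pass.
Lon (methods 1·3): 0.56 vs {0.12, 0.16, 0.12, 0.11} → pass.
Lon (methods 2·3): 0.66 vs {0.27, 0.23, 0.17, 0.07} → pass.
PC (methods 1·2): 0.45 vs {0.17, 0.13, 0.18, 0.03} → pass.
PC (methods 1·3): 0.69 vs {0.15, 0.24, 0.11, 0.12} → pass.
PC (methods 2·3): 0.51 vs {0.10, 0.27, 0.07, 0.17} → pass.
0 of 9 fail.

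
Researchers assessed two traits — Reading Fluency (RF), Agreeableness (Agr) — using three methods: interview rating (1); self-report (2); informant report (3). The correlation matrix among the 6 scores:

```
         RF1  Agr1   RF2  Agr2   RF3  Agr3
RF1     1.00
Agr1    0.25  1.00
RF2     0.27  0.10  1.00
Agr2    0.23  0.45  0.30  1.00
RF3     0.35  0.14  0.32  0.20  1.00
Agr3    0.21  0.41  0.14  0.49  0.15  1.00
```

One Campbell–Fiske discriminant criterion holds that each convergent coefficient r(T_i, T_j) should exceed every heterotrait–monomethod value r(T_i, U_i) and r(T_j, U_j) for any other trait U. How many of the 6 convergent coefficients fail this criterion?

1

Checking each validity diagonal entry against its comparison values:
RF (methods 1·2): 0.27 vs {0.25, 0.30} → fail.
RF (methods 1·3): 0.35 vs {0.25, 0.15} → pass.
RF (methods 2·3): 0.32 vs {0.30, 0.15} → pass.
Agr (methods 1·2): 0.45 vs {0.25, 0.30} → pass.
Agr (methods 1·3): 0.41 vs {0.25, 0.15} → pass.
Agr (methods 2·3): 0.49 vs {0.30, 0.15} → pass.
1 of 6 fail.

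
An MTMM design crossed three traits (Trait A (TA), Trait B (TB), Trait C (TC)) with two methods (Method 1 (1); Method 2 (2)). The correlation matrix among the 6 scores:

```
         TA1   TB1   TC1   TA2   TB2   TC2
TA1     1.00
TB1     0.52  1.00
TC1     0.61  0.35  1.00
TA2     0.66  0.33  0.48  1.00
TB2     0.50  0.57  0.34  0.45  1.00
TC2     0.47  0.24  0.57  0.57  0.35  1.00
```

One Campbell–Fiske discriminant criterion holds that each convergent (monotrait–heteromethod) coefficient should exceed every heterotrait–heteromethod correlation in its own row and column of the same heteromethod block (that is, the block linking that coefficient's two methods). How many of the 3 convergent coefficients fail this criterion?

0

Convergent coefficients and their comparison sets:
TA (methods 1·2): 0.66 vs {0.50, 0.33, 0.47, 0.48} → pass.
TB (methods 1·2): 0.57 vs {0.33, 0.50, 0.24, 0.34} → pass.
TC (methods 1·2): 0.57 vs {0.48, 0.47, 0.34, 0.24} → pass.
0 of 3 fail.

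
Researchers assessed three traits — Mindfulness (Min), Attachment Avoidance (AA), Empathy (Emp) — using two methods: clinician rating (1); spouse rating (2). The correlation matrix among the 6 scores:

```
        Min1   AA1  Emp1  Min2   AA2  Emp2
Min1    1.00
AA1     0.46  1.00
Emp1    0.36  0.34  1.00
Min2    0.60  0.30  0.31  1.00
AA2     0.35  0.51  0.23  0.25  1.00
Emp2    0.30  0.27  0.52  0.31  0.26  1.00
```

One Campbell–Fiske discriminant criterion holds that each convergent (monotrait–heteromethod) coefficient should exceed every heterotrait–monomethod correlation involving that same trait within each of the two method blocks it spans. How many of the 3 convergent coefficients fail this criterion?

Checking each validity diagonal entry against its comparison values:
Min (methods 1·2): 0.60 vs {0.46, 0.25, 0.36, 0.31} → pass.
AA (methods 1·2): 0.51 vs {0.46, 0.25, 0.34, 0.26} → pass.
Emp (methods 1·2): 0.52 vs {0.36, 0.31, 0.34, 0.26} → pass.
0 of 3 fail.

0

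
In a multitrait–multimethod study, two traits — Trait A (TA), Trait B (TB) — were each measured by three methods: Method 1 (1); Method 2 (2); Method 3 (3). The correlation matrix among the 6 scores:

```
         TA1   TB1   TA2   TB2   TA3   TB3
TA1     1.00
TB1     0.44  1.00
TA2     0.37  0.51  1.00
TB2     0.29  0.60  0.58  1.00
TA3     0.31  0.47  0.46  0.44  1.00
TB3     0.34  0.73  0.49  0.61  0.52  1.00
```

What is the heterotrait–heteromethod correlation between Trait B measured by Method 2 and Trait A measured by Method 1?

0.29

Different traits and methods: r(TB2, TA1) = 0.29.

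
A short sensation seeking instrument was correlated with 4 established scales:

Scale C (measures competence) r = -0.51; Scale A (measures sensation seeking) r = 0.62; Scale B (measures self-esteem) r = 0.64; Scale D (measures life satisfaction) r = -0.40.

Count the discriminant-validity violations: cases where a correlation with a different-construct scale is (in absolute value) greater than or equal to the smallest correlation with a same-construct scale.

Convergent (same construct = sensation seeking): Scale A.
Smallest convergent = 0.62. Discriminant |r|: 0.51, 0.64, 0.40; count ≥ 0.62 → 1.

1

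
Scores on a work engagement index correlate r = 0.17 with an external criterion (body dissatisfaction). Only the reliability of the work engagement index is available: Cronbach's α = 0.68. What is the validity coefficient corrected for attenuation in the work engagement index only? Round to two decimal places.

Single correction: r_c = r_obs / √r_xx = 0.17 / √0.68 = 0.17 / 0.8246 ≈ 0.21.

0.21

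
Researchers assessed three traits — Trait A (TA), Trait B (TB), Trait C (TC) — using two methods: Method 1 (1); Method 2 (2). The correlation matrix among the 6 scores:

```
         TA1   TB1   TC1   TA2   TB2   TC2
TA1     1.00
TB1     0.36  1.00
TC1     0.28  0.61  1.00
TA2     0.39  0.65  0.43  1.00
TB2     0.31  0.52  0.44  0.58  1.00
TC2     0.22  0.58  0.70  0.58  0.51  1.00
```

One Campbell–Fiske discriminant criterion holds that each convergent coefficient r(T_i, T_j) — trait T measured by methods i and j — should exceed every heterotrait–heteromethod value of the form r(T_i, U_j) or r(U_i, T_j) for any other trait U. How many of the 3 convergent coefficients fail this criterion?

Each convergent coefficient versus the relevant comparison correlations:
TA (methods 1·2): 0.39 vs {0.31, 0.65, 0.22, 0.43} → fail.
TB (methods 1·2): 0.52 vs {0.65, 0.31, 0.58, 0.44} → fail.
TC (methods 1·2): 0.70 vs {0.43, 0.22, 0.44, 0.58} → pass.
2 of 3 fail.

2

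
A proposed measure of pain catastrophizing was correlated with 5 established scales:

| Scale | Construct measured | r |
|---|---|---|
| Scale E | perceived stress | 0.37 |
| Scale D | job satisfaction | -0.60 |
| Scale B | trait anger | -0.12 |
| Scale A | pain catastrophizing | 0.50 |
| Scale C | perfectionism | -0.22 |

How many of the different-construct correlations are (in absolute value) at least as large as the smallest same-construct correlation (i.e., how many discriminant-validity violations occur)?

1

Convergent (same construct = pain catastrophizing): Scale A.
Smallest convergent = 0.50. Discriminant |r|: 0.37, 0.60, 0.12, 0.22; count ≥ 0.50 → 1.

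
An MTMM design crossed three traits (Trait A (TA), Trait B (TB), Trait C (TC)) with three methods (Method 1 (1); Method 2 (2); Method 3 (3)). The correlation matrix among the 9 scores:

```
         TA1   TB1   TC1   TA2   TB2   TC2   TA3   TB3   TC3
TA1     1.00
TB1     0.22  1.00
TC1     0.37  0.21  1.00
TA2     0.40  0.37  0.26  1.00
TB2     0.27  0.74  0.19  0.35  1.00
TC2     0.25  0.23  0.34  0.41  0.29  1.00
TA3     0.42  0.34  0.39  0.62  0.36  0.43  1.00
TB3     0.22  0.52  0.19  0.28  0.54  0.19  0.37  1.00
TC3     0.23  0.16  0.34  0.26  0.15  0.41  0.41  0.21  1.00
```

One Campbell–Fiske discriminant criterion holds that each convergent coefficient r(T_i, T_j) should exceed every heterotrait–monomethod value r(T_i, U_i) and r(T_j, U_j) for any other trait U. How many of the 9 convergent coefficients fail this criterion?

4

Checking each validity diagonal entry against its comparison values:
TA (methods 1·2): 0.40 vs {0.22, 0.35, 0.37, 0.41} → fail.
TA (methods 1·3): 0.42 vs {0.22, 0.37, 0.37, 0.41} → pass.
TA (methods 2·3): 0.62 vs {0.35, 0.37, 0.41, 0.41} → pass.
TB (methods 1·2): 0.74 vs {0.22, 0.35, 0.21, 0.29} → pass.
TB (methods 1·3): 0.52 vs {0.22, 0.37, 0.21, 0.21} → pass.
TB (methods 2·3): 0.54 vs {0.35, 0.37, 0.29, 0.21} → pass.
TC (methods 1·2): 0.34 vs {0.37, 0.41, 0.21, 0.29} → fail.
TC (methods 1·3): 0.34 vs {0.37, 0.41, 0.21, 0.21} → fail.
TC (methods 2·3): 0.41 vs {0.41, 0.41, 0.29, 0.21} → fail.
4 of 9 fail.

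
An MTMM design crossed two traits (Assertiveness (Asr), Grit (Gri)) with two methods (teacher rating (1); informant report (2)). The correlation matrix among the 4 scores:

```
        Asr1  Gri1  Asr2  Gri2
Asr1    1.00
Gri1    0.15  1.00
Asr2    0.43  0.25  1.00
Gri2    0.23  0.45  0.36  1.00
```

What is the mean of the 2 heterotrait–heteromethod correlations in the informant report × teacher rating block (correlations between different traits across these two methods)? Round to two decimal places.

HTHM values (method 2 × method 1): 0.25, 0.23; mean = 0.48/2 = 0.24.

0.24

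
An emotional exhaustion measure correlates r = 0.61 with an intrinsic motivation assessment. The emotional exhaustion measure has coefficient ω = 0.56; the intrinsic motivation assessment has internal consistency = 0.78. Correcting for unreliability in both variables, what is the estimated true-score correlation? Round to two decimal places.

r_true = r_obs / √(r_xx · r_yy) = 0.61 / √(0.56 × 0.78) = 0.61 / √0.4368 = 0.61 / 0.6609 ≈ 0.92.

0.92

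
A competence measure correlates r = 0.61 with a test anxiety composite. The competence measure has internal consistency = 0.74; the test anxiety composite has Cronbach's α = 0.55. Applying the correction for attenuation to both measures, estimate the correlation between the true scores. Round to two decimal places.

0.96

r_true = r_obs / √(r_xx · r_yy) = 0.61 / √(0.74 × 0.55) = 0.61 / √0.4070 = 0.61 / 0.6380 ≈ 0.96.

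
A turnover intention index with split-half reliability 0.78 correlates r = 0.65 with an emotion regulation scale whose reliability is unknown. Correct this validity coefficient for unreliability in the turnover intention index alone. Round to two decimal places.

Single correction: r_c = r_obs / √r_xx = 0.65 / √0.78 = 0.65 / 0.8832 ≈ 0.74.

0.74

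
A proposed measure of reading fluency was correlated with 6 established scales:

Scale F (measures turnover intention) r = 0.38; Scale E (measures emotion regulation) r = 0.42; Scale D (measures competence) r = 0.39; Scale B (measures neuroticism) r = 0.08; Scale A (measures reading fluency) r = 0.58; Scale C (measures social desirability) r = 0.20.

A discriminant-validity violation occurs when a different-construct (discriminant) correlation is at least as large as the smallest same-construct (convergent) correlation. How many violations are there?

0

Convergent (same construct = reading fluency): Scale A.
Smallest convergent = 0.58. Discriminant values: 0.38, 0.42, 0.39, 0.08, 0.20; count ≥ 0.58 → 0.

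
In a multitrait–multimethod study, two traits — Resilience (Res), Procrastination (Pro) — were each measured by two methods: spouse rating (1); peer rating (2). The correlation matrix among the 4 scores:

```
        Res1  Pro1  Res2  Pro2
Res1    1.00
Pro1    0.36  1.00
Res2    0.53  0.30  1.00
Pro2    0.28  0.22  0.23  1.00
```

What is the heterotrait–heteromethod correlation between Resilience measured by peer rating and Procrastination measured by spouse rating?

0.30

Different traits and methods: r(Res2, Pro1) = 0.30.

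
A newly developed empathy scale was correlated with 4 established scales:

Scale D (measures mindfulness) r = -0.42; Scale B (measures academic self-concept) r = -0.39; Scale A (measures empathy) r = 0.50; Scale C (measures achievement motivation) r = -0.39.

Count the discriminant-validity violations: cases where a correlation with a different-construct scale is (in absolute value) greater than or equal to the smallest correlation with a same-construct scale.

Convergent (same construct = empathy): Scale A.
Smallest convergent = 0.50. Discriminant |r|: 0.42, 0.39, 0.39; count ≥ 0.50 → 0.

0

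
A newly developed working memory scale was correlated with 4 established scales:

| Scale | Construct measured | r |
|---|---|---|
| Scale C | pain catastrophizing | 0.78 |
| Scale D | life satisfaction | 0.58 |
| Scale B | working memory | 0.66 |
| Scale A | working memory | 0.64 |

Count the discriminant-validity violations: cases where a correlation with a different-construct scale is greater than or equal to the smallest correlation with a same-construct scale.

1

Convergent (same construct = working memory): Scale B, Scale A.
Smallest convergent = 0.64. Discriminant values: 0.78, 0.58; count ≥ 0.64 → 1.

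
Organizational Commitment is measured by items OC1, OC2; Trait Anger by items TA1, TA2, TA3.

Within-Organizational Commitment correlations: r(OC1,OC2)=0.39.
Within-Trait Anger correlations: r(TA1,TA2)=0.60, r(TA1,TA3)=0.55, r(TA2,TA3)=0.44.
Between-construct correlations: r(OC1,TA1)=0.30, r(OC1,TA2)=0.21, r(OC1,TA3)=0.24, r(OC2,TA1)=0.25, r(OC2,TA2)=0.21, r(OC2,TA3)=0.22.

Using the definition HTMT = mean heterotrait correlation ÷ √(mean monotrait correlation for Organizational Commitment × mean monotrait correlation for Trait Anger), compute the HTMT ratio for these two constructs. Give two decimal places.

0.52

Mean heterotrait r = 1.43/6 = 0.2383.
Mean within-OC = 0.39/1 = 0.3900; mean within-TA = 1.59/3 = 0.5300.
Geometric mean = √(0.3900 × 0.5300) = 0.4546.
HTMT = 0.2383 / 0.4546 = 0.52.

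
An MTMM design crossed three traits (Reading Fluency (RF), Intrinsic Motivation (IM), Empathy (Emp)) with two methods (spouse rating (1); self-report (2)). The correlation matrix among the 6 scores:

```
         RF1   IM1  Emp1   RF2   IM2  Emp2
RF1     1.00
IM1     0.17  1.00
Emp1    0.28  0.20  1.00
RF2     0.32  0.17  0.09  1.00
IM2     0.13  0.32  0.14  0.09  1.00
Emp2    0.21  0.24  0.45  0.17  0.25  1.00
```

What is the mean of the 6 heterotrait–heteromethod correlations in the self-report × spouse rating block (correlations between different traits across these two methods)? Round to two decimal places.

HTHM values (method 2 × method 1): 0.17, 0.09, 0.13, 0.14, 0.21, 0.24; mean = 0.98/6 = 0.16.

0.16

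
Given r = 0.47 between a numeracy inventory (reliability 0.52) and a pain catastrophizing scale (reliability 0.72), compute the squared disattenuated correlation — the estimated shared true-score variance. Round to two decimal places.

Disattenuated r = 0.47 / √(0.52 × 0.72) = 0.47 / 0.6119 = 0.7681.
Shared true-score variance = 0.7681² = 0.5900 ≈ 0.59.

0.59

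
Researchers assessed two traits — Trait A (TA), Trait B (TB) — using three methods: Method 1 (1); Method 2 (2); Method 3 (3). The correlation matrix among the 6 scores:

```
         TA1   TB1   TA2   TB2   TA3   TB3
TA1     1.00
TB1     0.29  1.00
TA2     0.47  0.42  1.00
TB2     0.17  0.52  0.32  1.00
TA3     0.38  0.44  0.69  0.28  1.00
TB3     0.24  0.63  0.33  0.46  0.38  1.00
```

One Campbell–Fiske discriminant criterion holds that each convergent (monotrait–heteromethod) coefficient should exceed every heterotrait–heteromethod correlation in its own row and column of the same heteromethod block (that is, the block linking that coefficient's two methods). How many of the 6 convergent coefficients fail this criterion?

1

Convergent coefficients and their comparison sets:
TA (methods 1·2): 0.47 vs {0.17, 0.42} → pass.
TA (methods 1·3): 0.38 vs {0.24, 0.44} → fail.
TA (methods 2·3): 0.69 vs {0.33, 0.28} → pass.
TB (methods 1·2): 0.52 vs {0.42, 0.17} → pass.
TB (methods 1·3): 0.63 vs {0.44, 0.24} → pass.
TB (methods 2·3): 0.46 vs {0.28, 0.33} → pass.
1 of 6 fail.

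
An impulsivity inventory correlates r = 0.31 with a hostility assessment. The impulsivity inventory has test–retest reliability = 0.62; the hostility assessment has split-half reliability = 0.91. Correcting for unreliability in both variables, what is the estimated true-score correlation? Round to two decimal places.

r_true = r_obs / √(r_xx · r_yy) = 0.31 / √(0.62 × 0.91) = 0.31 / √0.5642 = 0.31 / 0.7511 ≈ 0.41.

0.41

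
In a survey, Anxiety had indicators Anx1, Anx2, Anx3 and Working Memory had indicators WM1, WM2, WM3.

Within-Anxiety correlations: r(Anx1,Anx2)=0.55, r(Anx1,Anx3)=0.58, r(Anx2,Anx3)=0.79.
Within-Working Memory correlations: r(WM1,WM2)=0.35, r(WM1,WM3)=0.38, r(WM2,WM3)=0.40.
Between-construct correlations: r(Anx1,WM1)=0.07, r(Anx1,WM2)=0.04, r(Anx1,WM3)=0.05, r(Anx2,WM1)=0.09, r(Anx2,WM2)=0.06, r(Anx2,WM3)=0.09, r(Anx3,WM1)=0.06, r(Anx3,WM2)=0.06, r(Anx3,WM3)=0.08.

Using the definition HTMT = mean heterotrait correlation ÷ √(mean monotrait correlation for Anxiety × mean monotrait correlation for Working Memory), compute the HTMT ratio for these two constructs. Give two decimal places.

0.14

Mean heterotrait r = 0.60/9 = 0.0667.
Mean within-Anx = 1.92/3 = 0.6400; mean within-WM = 1.13/3 = 0.3767.
Geometric mean = √(0.6400 × 0.3767) = 0.4910.
HTMT = 0.0667 / 0.4910 = 0.14.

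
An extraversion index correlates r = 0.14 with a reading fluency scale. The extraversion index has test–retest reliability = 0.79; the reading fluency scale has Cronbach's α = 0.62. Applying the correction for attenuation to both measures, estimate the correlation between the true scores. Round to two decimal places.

r_true = r_obs / √(r_xx · r_yy) = 0.14 / √(0.79 × 0.62) = 0.14 / √0.4898 = 0.14 / 0.6999 ≈ 0.20.

0.20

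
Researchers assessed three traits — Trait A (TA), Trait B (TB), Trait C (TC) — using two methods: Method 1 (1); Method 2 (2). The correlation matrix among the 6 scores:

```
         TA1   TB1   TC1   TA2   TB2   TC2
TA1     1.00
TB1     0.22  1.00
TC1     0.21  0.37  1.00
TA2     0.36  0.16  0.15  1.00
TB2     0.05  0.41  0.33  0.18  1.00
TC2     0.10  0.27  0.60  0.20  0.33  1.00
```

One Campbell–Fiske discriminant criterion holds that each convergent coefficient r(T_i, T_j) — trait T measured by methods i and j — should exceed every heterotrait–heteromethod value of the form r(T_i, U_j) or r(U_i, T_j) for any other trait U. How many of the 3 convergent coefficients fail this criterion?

0

Each convergent coefficient versus the relevant comparison correlations:
TA (methods 1·2): 0.36 vs {0.05, 0.16, 0.10, 0.15} → pass.
TB (methods 1·2): 0.41 vs {0.16, 0.05, 0.27, 0.33} → pass.
TC (methods 1·2): 0.60 vs {0.15, 0.10, 0.33, 0.27} → pass.
0 of 3 fail.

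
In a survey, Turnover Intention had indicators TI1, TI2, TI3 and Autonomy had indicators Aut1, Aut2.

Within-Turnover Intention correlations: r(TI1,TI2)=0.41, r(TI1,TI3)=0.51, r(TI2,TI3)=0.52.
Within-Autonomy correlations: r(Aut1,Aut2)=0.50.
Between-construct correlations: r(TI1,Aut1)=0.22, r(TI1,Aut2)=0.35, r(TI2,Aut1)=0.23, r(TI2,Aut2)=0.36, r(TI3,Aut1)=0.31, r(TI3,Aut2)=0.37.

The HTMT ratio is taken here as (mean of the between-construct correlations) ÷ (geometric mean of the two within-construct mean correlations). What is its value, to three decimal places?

0.626

Mean between = 1.84/6 = 0.3067.
Mean within-TI = 1.44/3 = 0.4800; mean within-Aut = 0.50/1 = 0.5000.
Geometric mean = √(0.4800 × 0.5000) = 0.4899.
HTMT = 0.3067 / 0.4899 = 0.626.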